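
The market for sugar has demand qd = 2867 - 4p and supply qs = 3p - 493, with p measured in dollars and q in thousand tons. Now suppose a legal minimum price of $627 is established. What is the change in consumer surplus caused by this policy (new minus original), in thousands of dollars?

-95991

Equilibrium: 2867 - 4p = 3p - 493, so 3360 = 7p and p* = 480, q* = 947.
Since 627 > 480, the floor is binding.
At p = 627: qd = 2867 - 4·627 = 359 and qs = 3·627 - 493 = 1388.
Consumer surplus without the control is ½ · (716.75 - 480) · 947 = 112101.125.
With the floor, consumers buy 359 units at 627, so CS = ½ · (716.75 - 627) · 359 = 16110.125.
Change in consumer surplus = 16110.125 - 112101.125 = -95991.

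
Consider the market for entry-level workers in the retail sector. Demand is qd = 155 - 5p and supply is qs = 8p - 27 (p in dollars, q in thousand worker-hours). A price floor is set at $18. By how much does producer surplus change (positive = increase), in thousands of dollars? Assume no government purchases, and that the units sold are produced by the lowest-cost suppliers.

235

Setting quantity demanded equal to quantity supplied, 155 - 5p = 8p - 27, gives p* = 14 and q* = 85.
Because the floor (18) lies above the market-clearing price, it is binding.
At p = 18: qd = 155 - 5·18 = 65 and qs = 8·18 - 27 = 117.
Producer surplus without the control is ½ · (14 - 3.375) · 85 = 451.5625.
With the floor, 65 units are sold at 18. The supply price at q = 65 is 11.5, so PS = ½ · [(18 - 3.375) + (18 - 11.5)] · 65 = 686.5625.
Change in producer surplus = 686.5625 - 451.5625 = 235.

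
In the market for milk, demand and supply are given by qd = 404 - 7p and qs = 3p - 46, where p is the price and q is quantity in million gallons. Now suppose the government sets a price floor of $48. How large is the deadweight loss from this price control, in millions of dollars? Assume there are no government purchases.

Without the control the market clears where 404 - 7p = 3p - 46, i.e. p* = 45 and q* = 89.
Because the floor (48) lies above the market-clearing price, it is binding.
At p = 48: qd = 404 - 7·48 = 68 and qs = 3·48 - 46 = 98.
Quantity traded falls to 68. At q = 68 the demand price is (404 - 68)/7 = 48 and the supply price is (46 + 68)/3 = 38.
Deadweight loss = ½ · (48 - 38) · (89 - 68) = ½ · 10 · 21 = 105.

105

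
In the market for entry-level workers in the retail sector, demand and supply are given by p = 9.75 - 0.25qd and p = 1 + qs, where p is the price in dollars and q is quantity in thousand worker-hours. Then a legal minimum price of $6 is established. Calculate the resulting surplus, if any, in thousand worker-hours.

0

Rearranging demand gives qd = 39 - 4p; rearranging supply gives qs = p - 1. In a free market, 39 - 4p = p - 1 gives the equilibrium p* = 8, q* = 7.
The floor of 6 is below the equilibrium price 8, so it is not binding; the market clears at p* = 8, q* = 7.
Since the control does not bind, there is no surplus.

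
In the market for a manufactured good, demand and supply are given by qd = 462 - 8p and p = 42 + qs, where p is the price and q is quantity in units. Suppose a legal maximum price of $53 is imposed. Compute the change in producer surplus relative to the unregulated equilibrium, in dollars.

-37.5

Rearranging supply gives qs = p - 42. In a free market, 462 - 8p = p - 42 gives the equilibrium p* = 56, q* = 14.
Because the ceiling (53) lies below the market-clearing price, it is binding.
At p = 53: qd = 462 - 8·53 = 38 and qs = 53 - 42 = 11.
Producer surplus without the control is ½ · (56 - 42) · 14 = 98.
With the ceiling, producers sell 11 units at 53, so PS = ½ · (53 - 42) · 11 = 60.5.
Change in producer surplus = 60.5 - 98 = -37.5.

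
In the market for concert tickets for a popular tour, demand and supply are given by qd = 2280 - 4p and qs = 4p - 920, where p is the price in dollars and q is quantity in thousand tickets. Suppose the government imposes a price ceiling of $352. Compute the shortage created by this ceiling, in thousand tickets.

384

Without the control the market clears where 2280 - 4p = 4p - 920, i.e. p* = 400 and q* = 680.
Because the ceiling (352) lies below the market-clearing price, it is binding.
At p = 352: qd = 2280 - 4·352 = 872 and qs = 4·352 - 920 = 488.
Shortage = qd - qs = 872 - 488 = 384.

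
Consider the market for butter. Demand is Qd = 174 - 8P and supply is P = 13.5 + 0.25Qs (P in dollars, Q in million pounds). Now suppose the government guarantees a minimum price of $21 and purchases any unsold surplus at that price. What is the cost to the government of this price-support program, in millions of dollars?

Rearranging supply gives Qs = 4P - 54. Setting quantity demanded equal to quantity supplied, 174 - 8P = 4P - 54, gives P* = 19 and Q* = 22.
Since 21 > 19, the floor is binding.
At P = 21: Qd = 174 - 8·21 = 6 and Qs = 4·21 - 54 = 30.
Surplus = Qs - Qd = 24.
Government expenditure = surplus × support price = 24 × 21 = 504.

504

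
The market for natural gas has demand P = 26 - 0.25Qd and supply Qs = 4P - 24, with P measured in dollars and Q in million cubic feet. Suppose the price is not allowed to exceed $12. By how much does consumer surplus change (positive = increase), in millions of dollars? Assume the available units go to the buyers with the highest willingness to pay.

Rearranging demand gives Qd = 104 - 4P. In a free market, 104 - 4P = 4P - 24 gives the equilibrium P* = 16, Q* = 40.
Since 12 < 16, the ceiling is binding.
At P = 12: Qd = 104 - 4·12 = 56 and Qs = 4·12 - 24 = 24.
Consumer surplus without the control is ½ · (26 - 16) · 40 = 200.
With the ceiling, 24 units are sold at 12 (assume they go to the highest-value buyers). The demand price at Q = 24 is 20, so CS = ½ · [(26 - 12) + (20 - 12)] · 24 = 264.
Change in consumer surplus = 264 - 200 = 64.

64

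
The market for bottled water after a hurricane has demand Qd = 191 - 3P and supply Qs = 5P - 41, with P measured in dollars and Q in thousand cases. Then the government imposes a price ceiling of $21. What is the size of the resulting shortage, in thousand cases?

In a free market, 191 - 3P = 5P - 41 gives the equilibrium P* = 29, Q* = 104.
Because the ceiling (21) lies below the market-clearing price, it is binding.
At P = 21: Qd = 191 - 3·21 = 128 and Qs = 5·21 - 41 = 64.
Shortage = Qd - Qs = 128 - 64 = 64.

64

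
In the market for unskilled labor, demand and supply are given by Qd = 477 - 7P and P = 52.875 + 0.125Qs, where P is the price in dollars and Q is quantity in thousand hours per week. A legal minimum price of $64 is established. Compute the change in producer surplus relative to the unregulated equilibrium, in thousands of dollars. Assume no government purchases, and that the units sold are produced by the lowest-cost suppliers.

67

Rearranging supply gives Qs = 8P - 423. Without the control the market clears where 477 - 7P = 8P - 423, i.e. P* = 60 and Q* = 57.
Since 64 > 60, the floor is binding.
At P = 64: Qd = 477 - 7·64 = 29 and Qs = 8·64 - 423 = 89.
Producer surplus without the control is ½ · (60 - 52.875) · 57 = 203.0625.
With the floor, 29 units are sold at 64. The supply price at Q = 29 is 56.5, so PS = ½ · [(64 - 52.875) + (64 - 56.5)] · 29 = 270.0625.
Change in producer surplus = 270.0625 - 203.0625 = 67.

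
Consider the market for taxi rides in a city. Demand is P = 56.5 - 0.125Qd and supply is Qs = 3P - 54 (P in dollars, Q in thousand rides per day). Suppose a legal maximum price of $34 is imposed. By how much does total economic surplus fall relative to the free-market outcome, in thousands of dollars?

297

Rearranging demand gives Qd = 452 - 8P. In a free market, 452 - 8P = 3P - 54 gives the equilibrium P* = 46, Q* = 84.
The ceiling of 34 is below the equilibrium price 46, so it binds.
At P = 34: Qd = 452 - 8·34 = 180 and Qs = 3·34 - 54 = 48.
Quantity traded falls to 48. At Q = 48 the demand price is (452 - 48)/8 = 50.5 and the supply price is (54 + 48)/3 = 34.
Deadweight loss = ½ · (50.5 - 34) · (84 - 48) = ½ · 16.5 · 36 = 297.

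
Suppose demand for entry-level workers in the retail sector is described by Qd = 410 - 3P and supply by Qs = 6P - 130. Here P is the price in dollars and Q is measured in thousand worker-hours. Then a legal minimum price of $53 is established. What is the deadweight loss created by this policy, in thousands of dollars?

In a free market, 410 - 3P = 6P - 130 gives the equilibrium P* = 60, Q* = 230.
Since 53 is below P* = 60, the floor does not bind and the free-market outcome prevails.
Since the control does not bind, no trades are prevented and deadweight loss is zero.

0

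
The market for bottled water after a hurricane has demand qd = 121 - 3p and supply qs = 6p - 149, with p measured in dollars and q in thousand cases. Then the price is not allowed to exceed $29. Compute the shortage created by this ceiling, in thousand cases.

In a free market, 121 - 3p = 6p - 149 gives the equilibrium p* = 30, q* = 31.
Since 29 < 30, the ceiling is binding.
At p = 29: qd = 121 - 3·29 = 34 and qs = 6·29 - 149 = 25.
Shortage = qd - qs = 34 - 25 = 9.

9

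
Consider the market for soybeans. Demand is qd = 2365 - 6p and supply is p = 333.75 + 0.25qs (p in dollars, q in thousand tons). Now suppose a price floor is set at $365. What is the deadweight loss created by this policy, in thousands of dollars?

0

Rearranging supply gives qs = 4p - 1335. In a free market, 2365 - 6p = 4p - 1335 gives the equilibrium p* = 370, q* = 145.
The floor of 365 is below the equilibrium price 370, so it is not binding; the market clears at p* = 370, q* = 145.
Since the control does not bind, no trades are prevented and deadweight loss is zero.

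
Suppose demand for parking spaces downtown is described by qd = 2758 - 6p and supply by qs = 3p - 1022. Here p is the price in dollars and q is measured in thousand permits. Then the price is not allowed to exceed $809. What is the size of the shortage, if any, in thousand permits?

Without the control the market clears where 2758 - 6p = 3p - 1022, i.e. p* = 420 and q* = 238.
The ceiling of 809 is above the equilibrium price 420, so it is not binding; the market clears at p* = 420, q* = 238.
Since the control does not bind, there is no shortage.

0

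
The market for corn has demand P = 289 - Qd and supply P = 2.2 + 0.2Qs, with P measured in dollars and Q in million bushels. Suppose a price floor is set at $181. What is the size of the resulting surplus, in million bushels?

786

Rearranging demand gives Qd = 289 - P; rearranging supply gives Qs = 5P - 11. In a free market, 289 - P = 5P - 11 gives the equilibrium P* = 50, Q* = 239.
Since 181 > 50, the floor is binding.
At P = 181: Qd = 289 - 181 = 108 and Qs = 5·181 - 11 = 894.
Surplus = Qs - Qd = 894 - 108 = 786.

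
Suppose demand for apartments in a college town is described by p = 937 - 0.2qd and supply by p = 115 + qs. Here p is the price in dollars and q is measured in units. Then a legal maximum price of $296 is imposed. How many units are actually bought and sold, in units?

181

Rearranging demand gives qd = 4685 - 5p; rearranging supply gives qs = p - 115. Without the control the market clears where 4685 - 5p = p - 115, i.e. p* = 800 and q* = 685.
The ceiling of 296 is below the equilibrium price 800, so it binds.
At p = 296: qd = 4685 - 5·296 = 3205 and qs = 296 - 115 = 181.
The quantity actually transacted is the short side, supply: 181.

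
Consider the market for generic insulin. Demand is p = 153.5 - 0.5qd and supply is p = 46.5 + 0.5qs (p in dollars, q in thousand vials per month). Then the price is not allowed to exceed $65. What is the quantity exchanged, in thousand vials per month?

Rearranging demand gives qd = 307 - 2p; rearranging supply gives qs = 2p - 93. Equilibrium: 307 - 2p = 2p - 93, so 400 = 4p and p* = 100, q* = 107.
The ceiling of 65 is below the equilibrium price 100, so it binds.
At p = 65: qd = 307 - 2·65 = 177 and qs = 2·65 - 93 = 37.
The quantity actually transacted is the short side, supply: 37.

37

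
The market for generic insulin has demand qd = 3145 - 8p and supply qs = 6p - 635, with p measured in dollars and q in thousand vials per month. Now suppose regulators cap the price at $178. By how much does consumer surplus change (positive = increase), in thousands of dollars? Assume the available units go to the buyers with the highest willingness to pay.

Setting quantity demanded equal to quantity supplied, 3145 - 8p = 6p - 635, gives p* = 270 and q* = 985.
Since 178 < 270, the ceiling is binding.
At p = 178: qd = 3145 - 8·178 = 1721 and qs = 6·178 - 635 = 433.
Consumer surplus without the control is ½ · (393.125 - 270) · 985 = 60639.0625.
With the ceiling, 433 units are sold at 178 (assume they go to the highest-value buyers). The demand price at q = 433 is 339, so CS = ½ · [(393.125 - 178) + (339 - 178)] · 433 = 81431.0625.
Change in consumer surplus = 81431.0625 - 60639.0625 = 20792.

20792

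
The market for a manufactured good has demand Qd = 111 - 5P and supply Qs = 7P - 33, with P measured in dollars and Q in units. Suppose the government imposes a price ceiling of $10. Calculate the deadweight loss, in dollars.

33.6

Equilibrium: 111 - 5P = 7P - 33, so 144 = 12P and P* = 12, Q* = 51.
Because the ceiling (10) lies below the market-clearing price, it is binding.
At P = 10: Qd = 111 - 5·10 = 61 and Qs = 7·10 - 33 = 37.
Quantity traded falls to 37. At Q = 37 the demand price is (111 - 37)/5 = 14.8 and the supply price is (33 + 37)/7 = 10.
Deadweight loss = ½ · (14.8 - 10) · (51 - 37) = ½ · 4.8 · 14 = 33.6.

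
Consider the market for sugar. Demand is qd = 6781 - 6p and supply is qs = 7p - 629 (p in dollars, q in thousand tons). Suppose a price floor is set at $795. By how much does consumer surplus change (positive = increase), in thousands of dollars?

Equilibrium: 6781 - 6p = 7p - 629, so 7410 = 13p and p* = 570, q* = 3361.
Because the floor (795) lies above the market-clearing price, it is binding.
At p = 795: qd = 6781 - 6·795 = 2011 and qs = 7·795 - 629 = 4936.
Consumer surplus without the control is ½ · (6781/6 - 570) · 3361 = 11296321/12.
With the floor, consumers buy 2011 units at 795, so CS = ½ · (6781/6 - 795) · 2011 = 4044121/12.
Change in consumer surplus = 4044121/12 - 11296321/12 = -604350.

-604350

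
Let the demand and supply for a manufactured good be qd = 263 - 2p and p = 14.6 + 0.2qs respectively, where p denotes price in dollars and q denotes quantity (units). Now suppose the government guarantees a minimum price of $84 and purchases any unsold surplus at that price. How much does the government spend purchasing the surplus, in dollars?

Rearranging supply gives qs = 5p - 73. Equilibrium: 263 - 2p = 5p - 73, so 336 = 7p and p* = 48, q* = 167.
The floor of 84 is above the equilibrium price 48, so it binds.
At p = 84: qd = 263 - 2·84 = 95 and qs = 5·84 - 73 = 347.
Surplus = qs - qd = 252.
Government expenditure = surplus × support price = 252 × 84 = 21168.

21168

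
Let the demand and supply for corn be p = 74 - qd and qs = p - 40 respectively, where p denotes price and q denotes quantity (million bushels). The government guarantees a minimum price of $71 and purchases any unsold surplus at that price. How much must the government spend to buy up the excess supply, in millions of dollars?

Rearranging demand gives qd = 74 - p. Without the control the market clears where 74 - p = p - 40, i.e. p* = 57 and q* = 17.
Because the floor (71) lies above the market-clearing price, it is binding.
At p = 71: qd = 74 - 71 = 3 and qs = 71 - 40 = 31.
Surplus = qs - qd = 28.
Government expenditure = surplus × support price = 28 × 71 = 1988.

1988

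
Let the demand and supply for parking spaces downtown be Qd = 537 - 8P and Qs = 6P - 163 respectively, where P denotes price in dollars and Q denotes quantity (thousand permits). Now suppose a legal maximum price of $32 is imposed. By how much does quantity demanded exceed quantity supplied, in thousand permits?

Equilibrium: 537 - 8P = 6P - 163, so 700 = 14P and P* = 50, Q* = 137.
Since 32 < 50, the ceiling is binding.
At P = 32: Qd = 537 - 8·32 = 281 and Qs = 6·32 - 163 = 29.
Shortage = Qd - Qs = 281 - 29 = 252.

252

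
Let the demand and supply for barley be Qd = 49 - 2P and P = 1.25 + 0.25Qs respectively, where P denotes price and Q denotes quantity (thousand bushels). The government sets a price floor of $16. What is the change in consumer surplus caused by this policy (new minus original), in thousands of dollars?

Rearranging supply gives Qs = 4P - 5. In a free market, 49 - 2P = 4P - 5 gives the equilibrium P* = 9, Q* = 31.
Because the floor (16) lies above the market-clearing price, it is binding.
At P = 16: Qd = 49 - 2·16 = 17 and Qs = 4·16 - 5 = 59.
Consumer surplus without the control is ½ · (24.5 - 9) · 31 = 240.25.
With the floor, consumers buy 17 units at 16, so CS = ½ · (24.5 - 16) · 17 = 72.25.
Change in consumer surplus = 72.25 - 240.25 = -168.

-168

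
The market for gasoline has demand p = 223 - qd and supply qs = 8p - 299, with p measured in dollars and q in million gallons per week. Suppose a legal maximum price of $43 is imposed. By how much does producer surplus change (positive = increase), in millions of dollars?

-1575

Rearranging demand gives qd = 223 - p. Equilibrium: 223 - p = 8p - 299, so 522 = 9p and p* = 58, q* = 165.
Since 43 < 58, the ceiling is binding.
At p = 43: qd = 223 - 43 = 180 and qs = 8·43 - 299 = 45.
Producer surplus without the control is ½ · (58 - 37.375) · 165 = 1701.5625.
With the ceiling, producers sell 45 units at 43, so PS = ½ · (43 - 37.375) · 45 = 126.5625.
Change in producer surplus = 126.5625 - 1701.5625 = -1575.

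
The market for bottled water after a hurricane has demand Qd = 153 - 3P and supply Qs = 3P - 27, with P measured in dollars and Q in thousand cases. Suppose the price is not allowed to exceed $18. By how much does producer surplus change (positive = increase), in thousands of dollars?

Without the control the market clears where 153 - 3P = 3P - 27, i.e. P* = 30 and Q* = 63.
Because the ceiling (18) lies below the market-clearing price, it is binding.
At P = 18: Qd = 153 - 3·18 = 99 and Qs = 3·18 - 27 = 27.
Producer surplus without the control is ½ · (30 - 9) · 63 = 661.5.
With the ceiling, producers sell 27 units at 18, so PS = ½ · (18 - 9) · 27 = 121.5.
Change in producer surplus = 121.5 - 661.5 = -540.

-540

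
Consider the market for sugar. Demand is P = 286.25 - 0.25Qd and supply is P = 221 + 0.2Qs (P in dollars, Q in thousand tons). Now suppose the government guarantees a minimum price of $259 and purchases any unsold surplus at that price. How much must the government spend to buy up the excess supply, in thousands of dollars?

20979

Rearranging demand gives Qd = 1145 - 4P; rearranging supply gives Qs = 5P - 1105. In a free market, 1145 - 4P = 5P - 1105 gives the equilibrium P* = 250, Q* = 145.
The floor of 259 is above the equilibrium price 250, so it binds.
At P = 259: Qd = 1145 - 4·259 = 109 and Qs = 5·259 - 1105 = 190.
Surplus = Qs - Qd = 81.
Government expenditure = surplus × support price = 81 × 259 = 20979.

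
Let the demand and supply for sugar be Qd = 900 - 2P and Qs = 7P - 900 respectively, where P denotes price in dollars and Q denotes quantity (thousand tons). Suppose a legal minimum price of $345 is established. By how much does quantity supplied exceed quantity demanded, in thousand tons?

1305

Setting quantity demanded equal to quantity supplied, 900 - 2P = 7P - 900, gives P* = 200 and Q* = 500.
Because the floor (345) lies above the market-clearing price, it is binding.
At P = 345: Qd = 900 - 2·345 = 210 and Qs = 7·345 - 900 = 1515.
Surplus = Qs - Qd = 1515 - 210 = 1305.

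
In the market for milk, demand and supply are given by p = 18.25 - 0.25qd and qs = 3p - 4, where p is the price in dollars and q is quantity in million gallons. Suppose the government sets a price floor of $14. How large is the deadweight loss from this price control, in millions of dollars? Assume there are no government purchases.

Rearranging demand gives qd = 73 - 4p. Setting quantity demanded equal to quantity supplied, 73 - 4p = 3p - 4, gives p* = 11 and q* = 29.
The floor of 14 is above the equilibrium price 11, so it binds.
At p = 14: qd = 73 - 4·14 = 17 and qs = 3·14 - 4 = 38.
Quantity traded falls to 17. At q = 17 the demand price is (73 - 17)/4 = 14 and the supply price is (4 + 17)/3 = 7.
Deadweight loss = ½ · (14 - 7) · (29 - 17) = ½ · 7 · 12 = 42.

42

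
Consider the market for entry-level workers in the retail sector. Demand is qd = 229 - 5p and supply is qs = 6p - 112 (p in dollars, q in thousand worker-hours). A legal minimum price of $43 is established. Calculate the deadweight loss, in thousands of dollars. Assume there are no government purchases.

In a free market, 229 - 5p = 6p - 112 gives the equilibrium p* = 31, q* = 74.
Since 43 > 31, the floor is binding.
At p = 43: qd = 229 - 5·43 = 14 and qs = 6·43 - 112 = 146.
Quantity traded falls to 14. At q = 14 the demand price is (229 - 14)/5 = 43 and the supply price is (112 + 14)/6 = 21.
Deadweight loss = ½ · (43 - 21) · (74 - 14) = ½ · 22 · 60 = 660.

660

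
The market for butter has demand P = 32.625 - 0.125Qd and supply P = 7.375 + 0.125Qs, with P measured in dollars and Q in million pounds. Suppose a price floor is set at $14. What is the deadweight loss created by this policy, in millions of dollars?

0

Rearranging demand gives Qd = 261 - 8P; rearranging supply gives Qs = 8P - 59. In a free market, 261 - 8P = 8P - 59 gives the equilibrium P* = 20, Q* = 101.
The floor of 14 is below the equilibrium price 20, so it is not binding; the market clears at P* = 20, Q* = 101.
Since the control does not bind, no trades are prevented and deadweight loss is zero.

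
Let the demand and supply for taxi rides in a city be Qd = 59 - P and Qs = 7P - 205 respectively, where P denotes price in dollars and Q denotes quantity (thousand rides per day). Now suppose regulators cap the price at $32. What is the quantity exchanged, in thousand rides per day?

19

In a free market, 59 - P = 7P - 205 gives the equilibrium P* = 33, Q* = 26.
Because the ceiling (32) lies below the market-clearing price, it is binding.
At P = 32: Qd = 59 - 32 = 27 and Qs = 7·32 - 205 = 19.
The quantity actually transacted is the short side, supply: 19.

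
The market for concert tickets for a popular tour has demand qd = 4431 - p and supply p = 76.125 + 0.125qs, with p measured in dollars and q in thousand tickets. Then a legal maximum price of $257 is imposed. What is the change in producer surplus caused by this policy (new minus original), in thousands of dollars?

-805677

Rearranging supply gives qs = 8p - 609. Equilibrium: 4431 - p = 8p - 609, so 5040 = 9p and p* = 560, q* = 3871.
Since 257 < 560, the ceiling is binding.
At p = 257: qd = 4431 - 257 = 4174 and qs = 8·257 - 609 = 1447.
Producer surplus without the control is ½ · (560 - 76.125) · 3871 = 936540.0625.
With the ceiling, producers sell 1447 units at 257, so PS = ½ · (257 - 76.125) · 1447 = 130863.0625.
Change in producer surplus = 130863.0625 - 936540.0625 = -805677.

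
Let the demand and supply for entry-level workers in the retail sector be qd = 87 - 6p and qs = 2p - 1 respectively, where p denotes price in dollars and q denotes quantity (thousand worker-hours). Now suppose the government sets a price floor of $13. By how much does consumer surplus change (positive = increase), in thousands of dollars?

Equilibrium: 87 - 6p = 2p - 1, so 88 = 8p and p* = 11, q* = 21.
Because the floor (13) lies above the market-clearing price, it is binding.
At p = 13: qd = 87 - 6·13 = 9 and qs = 2·13 - 1 = 25.
Consumer surplus without the control is ½ · (14.5 - 11) · 21 = 36.75.
With the floor, consumers buy 9 units at 13, so CS = ½ · (14.5 - 13) · 9 = 6.75.
Change in consumer surplus = 6.75 - 36.75 = -30.

-30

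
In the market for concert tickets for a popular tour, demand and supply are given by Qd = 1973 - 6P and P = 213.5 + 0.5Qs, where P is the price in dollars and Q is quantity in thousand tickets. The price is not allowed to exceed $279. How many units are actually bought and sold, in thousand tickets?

131

Rearranging supply gives Qs = 2P - 427. Equilibrium: 1973 - 6P = 2P - 427, so 2400 = 8P and P* = 300, Q* = 173.
The ceiling of 279 is below the equilibrium price 300, so it binds.
At P = 279: Qd = 1973 - 6·279 = 299 and Qs = 2·279 - 427 = 131.
The quantity actually transacted is the short side, supply: 131.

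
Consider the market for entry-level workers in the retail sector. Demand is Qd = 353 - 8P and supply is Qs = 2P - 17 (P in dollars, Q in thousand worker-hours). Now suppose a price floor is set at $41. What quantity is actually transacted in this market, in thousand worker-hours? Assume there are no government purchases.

Without the control the market clears where 353 - 8P = 2P - 17, i.e. P* = 37 and Q* = 57.
The floor of 41 is above the equilibrium price 37, so it binds.
At P = 41: Qd = 353 - 8·41 = 25 and Qs = 2·41 - 17 = 65.
The quantity actually transacted is the short side, demand: 25.

25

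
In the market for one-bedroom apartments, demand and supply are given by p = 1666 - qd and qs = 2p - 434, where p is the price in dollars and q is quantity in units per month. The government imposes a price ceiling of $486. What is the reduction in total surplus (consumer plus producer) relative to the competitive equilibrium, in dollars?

Rearranging demand gives qd = 1666 - p. Equilibrium: 1666 - p = 2p - 434, so 2100 = 3p and p* = 700, q* = 966.
Because the ceiling (486) lies below the market-clearing price, it is binding.
At p = 486: qd = 1666 - 486 = 1180 and qs = 2·486 - 434 = 538.
Quantity traded falls to 538. At q = 538 the demand price is 1666 - 538 = 1128 and the supply price is (434 + 538)/2 = 486.
Deadweight loss = ½ · (1128 - 486) · (966 - 538) = ½ · 642 · 428 = 137388.

137388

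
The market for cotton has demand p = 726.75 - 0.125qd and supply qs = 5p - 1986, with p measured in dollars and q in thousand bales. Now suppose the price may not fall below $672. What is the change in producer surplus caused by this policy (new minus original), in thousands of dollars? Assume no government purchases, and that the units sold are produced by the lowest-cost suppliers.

Rearranging demand gives qd = 5814 - 8p. Setting quantity demanded equal to quantity supplied, 5814 - 8p = 5p - 1986, gives p* = 600 and q* = 1014.
Because the floor (672) lies above the market-clearing price, it is binding.
At p = 672: qd = 5814 - 8·672 = 438 and qs = 5·672 - 1986 = 1374.
Producer surplus without the control is ½ · (600 - 397.2) · 1014 = 102819.6.
With the floor, 438 units are sold at 672. The supply price at q = 438 is 484.8, so PS = ½ · [(672 - 397.2) + (672 - 484.8)] · 438 = 101178.
Change in producer surplus = 101178 - 102819.6 = -1641.6.

-1641.6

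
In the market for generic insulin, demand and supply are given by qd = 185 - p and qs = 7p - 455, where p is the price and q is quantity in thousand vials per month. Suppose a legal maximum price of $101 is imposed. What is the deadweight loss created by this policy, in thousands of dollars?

Without the control the market clears where 185 - p = 7p - 455, i.e. p* = 80 and q* = 105.
Since 101 is above p* = 80, the ceiling does not bind and the free-market outcome prevails.
Since the control does not bind, no trades are prevented and deadweight loss is zero.

0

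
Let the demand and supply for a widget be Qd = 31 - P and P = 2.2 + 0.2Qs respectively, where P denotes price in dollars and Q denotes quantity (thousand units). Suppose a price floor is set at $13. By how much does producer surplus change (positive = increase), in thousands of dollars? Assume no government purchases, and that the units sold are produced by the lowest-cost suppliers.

Rearranging supply gives Qs = 5P - 11. Equilibrium: 31 - P = 5P - 11, so 42 = 6P and P* = 7, Q* = 24.
Because the floor (13) lies above the market-clearing price, it is binding.
At P = 13: Qd = 31 - 13 = 18 and Qs = 5·13 - 11 = 54.
Producer surplus without the control is ½ · (7 - 2.2) · 24 = 57.6.
With the floor, 18 units are sold at 13. The supply price at Q = 18 is 5.8, so PS = ½ · [(13 - 2.2) + (13 - 5.8)] · 18 = 162.
Change in producer surplus = 162 - 57.6 = 104.4.

104.4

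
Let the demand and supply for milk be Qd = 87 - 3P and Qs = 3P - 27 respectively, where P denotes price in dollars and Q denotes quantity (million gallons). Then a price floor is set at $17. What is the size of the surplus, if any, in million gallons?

0

Setting quantity demanded equal to quantity supplied, 87 - 3P = 3P - 27, gives P* = 19 and Q* = 30.
Since 17 is below P* = 19, the floor does not bind and the free-market outcome prevails.
Since the control does not bind, there is no surplus.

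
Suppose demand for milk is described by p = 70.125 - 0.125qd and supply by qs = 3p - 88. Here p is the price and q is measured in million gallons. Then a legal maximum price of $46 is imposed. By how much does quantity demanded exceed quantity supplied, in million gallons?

Rearranging demand gives qd = 561 - 8p. Equilibrium: 561 - 8p = 3p - 88, so 649 = 11p and p* = 59, q* = 89.
Because the ceiling (46) lies below the market-clearing price, it is binding.
At p = 46: qd = 561 - 8·46 = 193 and qs = 3·46 - 88 = 50.
Shortage = qd - qs = 193 - 50 = 143.

143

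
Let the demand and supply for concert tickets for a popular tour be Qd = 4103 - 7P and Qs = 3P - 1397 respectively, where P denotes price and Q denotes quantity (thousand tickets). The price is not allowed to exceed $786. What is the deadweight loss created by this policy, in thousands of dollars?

0

Equilibrium: 4103 - 7P = 3P - 1397, so 5500 = 10P and P* = 550, Q* = 253.
Since 786 is above P* = 550, the ceiling does not bind and the free-market outcome prevails.
Since the control does not bind, no trades are prevented and deadweight loss is zero.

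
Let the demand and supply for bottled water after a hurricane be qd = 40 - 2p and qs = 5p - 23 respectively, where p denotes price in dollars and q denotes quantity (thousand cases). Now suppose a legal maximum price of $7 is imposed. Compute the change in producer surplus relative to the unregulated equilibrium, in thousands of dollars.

-34

Equilibrium: 40 - 2p = 5p - 23, so 63 = 7p and p* = 9, q* = 22.
Since 7 < 9, the ceiling is binding.
At p = 7: qd = 40 - 2·7 = 26 and qs = 5·7 - 23 = 12.
Producer surplus without the control is ½ · (9 - 4.6) · 22 = 48.4.
With the ceiling, producers sell 12 units at 7, so PS = ½ · (7 - 4.6) · 12 = 14.4.
Change in producer surplus = 14.4 - 48.4 = -34.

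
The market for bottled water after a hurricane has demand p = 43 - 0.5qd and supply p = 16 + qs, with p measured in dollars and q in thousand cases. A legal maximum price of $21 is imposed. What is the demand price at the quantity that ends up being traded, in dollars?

Rearranging demand gives qd = 86 - 2p; rearranging supply gives qs = p - 16. Equilibrium: 86 - 2p = p - 16, so 102 = 3p and p* = 34, q* = 18.
Since 21 < 34, the ceiling is binding.
At p = 21: qd = 86 - 2·21 = 44 and qs = 21 - 16 = 5.
Only 5 units reach the market. On the demand curve, the marginal buyer's willingness to pay at q = 5 is (86 - 5)/2 = 40.5.

40.5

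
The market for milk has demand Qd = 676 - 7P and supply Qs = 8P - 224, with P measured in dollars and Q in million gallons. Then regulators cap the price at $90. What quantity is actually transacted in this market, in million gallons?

Setting quantity demanded equal to quantity supplied, 676 - 7P = 8P - 224, gives P* = 60 and Q* = 256.
Since 90 is above P* = 60, the ceiling does not bind and the free-market outcome prevails.

256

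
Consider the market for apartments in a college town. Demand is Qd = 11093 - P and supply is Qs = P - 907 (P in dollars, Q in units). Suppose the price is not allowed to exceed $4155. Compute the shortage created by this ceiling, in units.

3690

In a free market, 11093 - P = P - 907 gives the equilibrium P* = 6000, Q* = 5093.
Since 4155 < 6000, the ceiling is binding.
At P = 4155: Qd = 11093 - 4155 = 6938 and Qs = 4155 - 907 = 3248.
Shortage = Qd - Qs = 6938 - 3248 = 3690.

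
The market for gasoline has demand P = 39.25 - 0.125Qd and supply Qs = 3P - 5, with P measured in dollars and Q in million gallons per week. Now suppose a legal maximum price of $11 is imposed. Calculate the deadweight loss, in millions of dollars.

Rearranging demand gives Qd = 314 - 8P. Setting quantity demanded equal to quantity supplied, 314 - 8P = 3P - 5, gives P* = 29 and Q* = 82.
Because the ceiling (11) lies below the market-clearing price, it is binding.
At P = 11: Qd = 314 - 8·11 = 226 and Qs = 3·11 - 5 = 28.
Quantity traded falls to 28. At Q = 28 the demand price is (314 - 28)/8 = 35.75 and the supply price is (5 + 28)/3 = 11.
Deadweight loss = ½ · (35.75 - 11) · (82 - 28) = ½ · 24.75 · 54 = 668.25.

668.25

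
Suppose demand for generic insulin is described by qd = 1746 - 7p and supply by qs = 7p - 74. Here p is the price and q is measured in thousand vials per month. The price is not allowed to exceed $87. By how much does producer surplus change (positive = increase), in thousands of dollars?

Without the control the market clears where 1746 - 7p = 7p - 74, i.e. p* = 130 and q* = 836.
Because the ceiling (87) lies below the market-clearing price, it is binding.
At p = 87: qd = 1746 - 7·87 = 1137 and qs = 7·87 - 74 = 535.
Producer surplus without the control is ½ · (130 - 74/7) · 836 = 349448/7.
With the ceiling, producers sell 535 units at 87, so PS = ½ · (87 - 74/7) · 535 = 286225/14.
Change in producer surplus = 286225/14 - 349448/7 = -29476.5.

-29476.5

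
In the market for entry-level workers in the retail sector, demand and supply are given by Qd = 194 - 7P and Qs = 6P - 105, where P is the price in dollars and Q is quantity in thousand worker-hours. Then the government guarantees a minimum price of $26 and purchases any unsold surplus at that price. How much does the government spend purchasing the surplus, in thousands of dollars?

1014

In a free market, 194 - 7P = 6P - 105 gives the equilibrium P* = 23, Q* = 33.
Because the floor (26) lies above the market-clearing price, it is binding.
At P = 26: Qd = 194 - 7·26 = 12 and Qs = 6·26 - 105 = 51.
Surplus = Qs - Qd = 39.
Government expenditure = surplus × support price = 39 × 26 = 1014.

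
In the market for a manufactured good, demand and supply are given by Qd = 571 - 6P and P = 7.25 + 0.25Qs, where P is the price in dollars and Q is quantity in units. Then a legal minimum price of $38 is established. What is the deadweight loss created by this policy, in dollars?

0

Rearranging supply gives Qs = 4P - 29. In a free market, 571 - 6P = 4P - 29 gives the equilibrium P* = 60, Q* = 211.
The floor of 38 is below the equilibrium price 60, so it is not binding; the market clears at P* = 60, Q* = 211.
Since the control does not bind, no trades are prevented and deadweight loss is zero.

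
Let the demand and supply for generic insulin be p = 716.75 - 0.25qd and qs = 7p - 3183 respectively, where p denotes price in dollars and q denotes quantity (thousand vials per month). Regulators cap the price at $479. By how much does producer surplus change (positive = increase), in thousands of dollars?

-29713.5

Rearranging demand gives qd = 2867 - 4p. Setting quantity demanded equal to quantity supplied, 2867 - 4p = 7p - 3183, gives p* = 550 and q* = 667.
The ceiling of 479 is below the equilibrium price 550, so it binds.
At p = 479: qd = 2867 - 4·479 = 951 and qs = 7·479 - 3183 = 170.
Producer surplus without the control is ½ · (550 - 3183/7) · 667 = 444889/14.
With the ceiling, producers sell 170 units at 479, so PS = ½ · (479 - 3183/7) · 170 = 14450/7.
Change in producer surplus = 14450/7 - 444889/14 = -29713.5.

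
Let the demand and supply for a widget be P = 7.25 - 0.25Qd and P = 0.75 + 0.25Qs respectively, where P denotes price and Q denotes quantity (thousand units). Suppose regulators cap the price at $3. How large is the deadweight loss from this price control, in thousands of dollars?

4

Rearranging demand gives Qd = 29 - 4P; rearranging supply gives Qs = 4P - 3. Setting quantity demanded equal to quantity supplied, 29 - 4P = 4P - 3, gives P* = 4 and Q* = 13.
Because the ceiling (3) lies below the market-clearing price, it is binding.
At P = 3: Qd = 29 - 4·3 = 17 and Qs = 4·3 - 3 = 9.
Quantity traded falls to 9. At Q = 9 the demand price is (29 - 9)/4 = 5 and the supply price is (3 + 9)/4 = 3.
Deadweight loss = ½ · (5 - 3) · (13 - 9) = ½ · 2 · 4 = 4.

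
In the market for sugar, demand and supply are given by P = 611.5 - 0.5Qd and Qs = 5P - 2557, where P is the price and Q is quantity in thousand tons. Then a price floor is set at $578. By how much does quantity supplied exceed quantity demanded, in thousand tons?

Rearranging demand gives Qd = 1223 - 2P. In a free market, 1223 - 2P = 5P - 2557 gives the equilibrium P* = 540, Q* = 143.
Since 578 > 540, the floor is binding.
At P = 578: Qd = 1223 - 2·578 = 67 and Qs = 5·578 - 2557 = 333.
Surplus = Qs - Qd = 333 - 67 = 266.

266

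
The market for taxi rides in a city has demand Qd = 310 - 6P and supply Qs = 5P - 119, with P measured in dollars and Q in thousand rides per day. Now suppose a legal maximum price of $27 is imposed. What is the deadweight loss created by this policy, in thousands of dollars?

660

Setting quantity demanded equal to quantity supplied, 310 - 6P = 5P - 119, gives P* = 39 and Q* = 76.
The ceiling of 27 is below the equilibrium price 39, so it binds.
At P = 27: Qd = 310 - 6·27 = 148 and Qs = 5·27 - 119 = 16.
Quantity traded falls to 16. At Q = 16 the demand price is (310 - 16)/6 = 49 and the supply price is (119 + 16)/5 = 27.
Deadweight loss = ½ · (49 - 27) · (76 - 16) = ½ · 22 · 60 = 660.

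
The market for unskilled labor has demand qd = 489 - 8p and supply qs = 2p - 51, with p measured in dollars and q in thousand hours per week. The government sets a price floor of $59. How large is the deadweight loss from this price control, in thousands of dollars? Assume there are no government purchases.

Without the control the market clears where 489 - 8p = 2p - 51, i.e. p* = 54 and q* = 57.
The floor of 59 is above the equilibrium price 54, so it binds.
At p = 59: qd = 489 - 8·59 = 17 and qs = 2·59 - 51 = 67.
Quantity traded falls to 17. At q = 17 the demand price is (489 - 17)/8 = 59 and the supply price is (51 + 17)/2 = 34.
Deadweight loss = ½ · (59 - 34) · (57 - 17) = ½ · 25 · 40 = 500.

500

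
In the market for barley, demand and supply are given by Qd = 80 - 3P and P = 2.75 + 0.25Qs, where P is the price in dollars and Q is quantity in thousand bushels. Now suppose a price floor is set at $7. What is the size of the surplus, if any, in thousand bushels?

Rearranging supply gives Qs = 4P - 11. Setting quantity demanded equal to quantity supplied, 80 - 3P = 4P - 11, gives P* = 13 and Q* = 41.
The floor of 7 is below the equilibrium price 13, so it is not binding; the market clears at P* = 13, Q* = 41.
Since the control does not bind, there is no surplus.

0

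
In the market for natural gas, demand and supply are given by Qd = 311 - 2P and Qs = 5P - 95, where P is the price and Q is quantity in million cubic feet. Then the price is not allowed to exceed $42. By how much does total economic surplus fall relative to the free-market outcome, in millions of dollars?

In a free market, 311 - 2P = 5P - 95 gives the equilibrium P* = 58, Q* = 195.
Since 42 < 58, the ceiling is binding.
At P = 42: Qd = 311 - 2·42 = 227 and Qs = 5·42 - 95 = 115.
Quantity traded falls to 115. At Q = 115 the demand price is (311 - 115)/2 = 98 and the supply price is (95 + 115)/5 = 42.
Deadweight loss = ½ · (98 - 42) · (195 - 115) = ½ · 56 · 80 = 2240.

2240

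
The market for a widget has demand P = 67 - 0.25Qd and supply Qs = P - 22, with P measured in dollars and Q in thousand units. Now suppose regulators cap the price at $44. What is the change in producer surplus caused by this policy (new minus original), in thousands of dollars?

Rearranging demand gives Qd = 268 - 4P. In a free market, 268 - 4P = P - 22 gives the equilibrium P* = 58, Q* = 36.
Because the ceiling (44) lies below the market-clearing price, it is binding.
At P = 44: Qd = 268 - 4·44 = 92 and Qs = 44 - 22 = 22.
Producer surplus without the control is ½ · (58 - 22) · 36 = 648.
With the ceiling, producers sell 22 units at 44, so PS = ½ · (44 - 22) · 22 = 242.
Change in producer surplus = 242 - 648 = -406.

-406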